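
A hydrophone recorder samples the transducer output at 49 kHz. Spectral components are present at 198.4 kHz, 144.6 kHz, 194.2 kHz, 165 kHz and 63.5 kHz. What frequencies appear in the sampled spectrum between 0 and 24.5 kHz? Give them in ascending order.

fs/2 = 24.5 kHz.
198.4 kHz mod fs = 2.4 kHz.
2.4 kHz ≤ fs/2 = 24.5 kHz, appears at 2.4 kHz.
144.6 kHz mod fs = 46.6 kHz.
46.6 kHz > fs/2 = 24.5 kHz, folds to fs − 46.6 kHz = 2.4 kHz.
194.2 kHz mod fs = 47.2 kHz.
47.2 kHz > fs/2 = 24.5 kHz, folds to fs − 47.2 kHz = 1.8 kHz.
165 kHz mod fs = 18 kHz.
18 kHz ≤ fs/2 = 24.5 kHz, appears at 18 kHz.
63.5 kHz mod fs = 14.5 kHz.
14.5 kHz ≤ fs/2 = 24.5 kHz, appears at 14.5 kHz.
Distinct values: {1.8 kHz, 2.4 kHz, 14.5 kHz, 18 kHz}.

1.8 kHz, 2.4 kHz, 14.5 kHz, 18 kHz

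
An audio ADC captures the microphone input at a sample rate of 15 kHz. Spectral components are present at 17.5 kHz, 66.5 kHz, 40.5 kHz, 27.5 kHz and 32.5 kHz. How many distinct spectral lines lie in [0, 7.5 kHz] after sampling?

fs/2 = 7.5 kHz.
17.5 kHz mod fs = 2.5 kHz.
2.5 kHz ≤ fs/2 = 7.5 kHz, appears at 2.5 kHz.
66.5 kHz mod fs = 6.5 kHz.
6.5 kHz ≤ fs/2 = 7.5 kHz, appears at 6.5 kHz.
40.5 kHz mod fs = 10.5 kHz.
10.5 kHz > fs/2 = 7.5 kHz, folds to fs − 10.5 kHz = 4.5 kHz.
27.5 kHz mod fs = 12.5 kHz.
12.5 kHz > fs/2 = 7.5 kHz, folds to fs − 12.5 kHz = 2.5 kHz.
32.5 kHz mod fs = 2.5 kHz.
2.5 kHz ≤ fs/2 = 7.5 kHz, appears at 2.5 kHz.
Distinct values: {2.5 kHz, 4.5 kHz, 6.5 kHz} → 3.

3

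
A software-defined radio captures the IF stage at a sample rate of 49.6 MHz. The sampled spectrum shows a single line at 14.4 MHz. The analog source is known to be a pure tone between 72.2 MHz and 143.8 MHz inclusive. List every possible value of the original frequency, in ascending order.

Frequencies that alias to 14.4 MHz are k·fs ± 14.4 MHz for integer k ≥ 0.
k=0: 14.4 MHz.
k=1: 35.2 MHz, 64 MHz.
k=2: 84.8 MHz, 113.6 MHz.
k=3: 134.4 MHz, 163.2 MHz.
k=4: 184 MHz, 212.8 MHz.
Within [72.2 MHz, 143.8 MHz]: 84.8 MHz, 113.6 MHz, 134.4 MHz.

84.8 MHz, 113.6 MHz, 134.4 MHz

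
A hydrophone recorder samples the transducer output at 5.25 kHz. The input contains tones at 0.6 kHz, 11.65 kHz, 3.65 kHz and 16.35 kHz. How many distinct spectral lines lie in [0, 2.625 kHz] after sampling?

fs/2 = 2.625 kHz.
0.6 kHz ≤ fs/2 = 2.625 kHz, passes unchanged.
11.65 kHz mod fs = 1.15 kHz.
1.15 kHz ≤ fs/2 = 2.625 kHz, appears at 1.15 kHz.
3.65 kHz > fs/2 = 2.625 kHz, folds to fs − 3.65 kHz = 1.6 kHz.
16.35 kHz mod fs = 0.6 kHz.
0.6 kHz ≤ fs/2 = 2.625 kHz, appears at 0.6 kHz.
Distinct values: {0.6 kHz, 1.15 kHz, 1.6 kHz} → 3.

3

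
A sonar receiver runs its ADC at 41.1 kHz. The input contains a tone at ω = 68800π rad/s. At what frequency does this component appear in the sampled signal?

ω = 68800π rad/s → f = ω/(2π) = 34400 Hz = 34.4 kHz.
34.4 kHz > fs/2 = 20.55 kHz, folds to fs − 34.4 kHz = 6.7 kHz.

6.7 kHz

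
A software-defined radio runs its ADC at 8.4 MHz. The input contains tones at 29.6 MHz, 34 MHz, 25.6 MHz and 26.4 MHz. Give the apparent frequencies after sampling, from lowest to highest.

0.4 MHz, 1.2 MHz, 4 MHz

fs/2 = 4.2 MHz.
29.6 MHz mod fs = 4.4 MHz.
4.4 MHz > fs/2 = 4.2 MHz, folds to fs − 4.4 MHz = 4 MHz.
34 MHz mod fs = 0.4 MHz.
0.4 MHz ≤ fs/2 = 4.2 MHz, appears at 0.4 MHz.
25.6 MHz mod fs = 0.4 MHz.
0.4 MHz ≤ fs/2 = 4.2 MHz, appears at 0.4 MHz.
26.4 MHz mod fs = 1.2 MHz.
1.2 MHz ≤ fs/2 = 4.2 MHz, appears at 1.2 MHz.
Distinct values: {0.4 MHz, 1.2 MHz, 4 MHz}.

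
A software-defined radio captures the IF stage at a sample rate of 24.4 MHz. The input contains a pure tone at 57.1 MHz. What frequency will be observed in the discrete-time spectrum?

57.1 MHz mod fs = 8.3 MHz.
8.3 MHz ≤ fs/2 = 12.2 MHz, appears at 8.3 MHz.

8.3 MHz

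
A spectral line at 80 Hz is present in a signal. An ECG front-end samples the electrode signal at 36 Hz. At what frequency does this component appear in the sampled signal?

80 Hz mod fs = 8 Hz.
8 Hz ≤ fs/2 = 18 Hz, appears at 8 Hz.

8 Hz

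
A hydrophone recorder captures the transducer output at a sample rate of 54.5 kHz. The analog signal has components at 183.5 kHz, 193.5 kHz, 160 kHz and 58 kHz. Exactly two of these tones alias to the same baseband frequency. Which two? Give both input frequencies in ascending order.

58 kHz, 160 kHz

fs/2 = 27.25 kHz.
183.5 kHz mod fs = 20 kHz.
20 kHz ≤ fs/2 = 27.25 kHz, appears at 20 kHz.
193.5 kHz mod fs = 30 kHz.
30 kHz > fs/2 = 27.25 kHz, folds to fs − 30 kHz = 24.5 kHz.
160 kHz mod fs = 51 kHz.
51 kHz > fs/2 = 27.25 kHz, folds to fs − 51 kHz = 3.5 kHz.
58 kHz mod fs = 3.5 kHz.
3.5 kHz ≤ fs/2 = 27.25 kHz, appears at 3.5 kHz.
58 kHz and 160 kHz both map to 3.5 kHz.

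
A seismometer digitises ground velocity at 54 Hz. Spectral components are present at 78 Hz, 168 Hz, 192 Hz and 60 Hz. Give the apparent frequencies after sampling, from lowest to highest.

6 Hz, 24 Hz

fs/2 = 27 Hz.
78 Hz mod fs = 24 Hz.
24 Hz ≤ fs/2 = 27 Hz, appears at 24 Hz.
168 Hz mod fs = 6 Hz.
6 Hz ≤ fs/2 = 27 Hz, appears at 6 Hz.
192 Hz mod fs = 30 Hz.
30 Hz > fs/2 = 27 Hz, folds to fs − 30 Hz = 24 Hz.
60 Hz mod fs = 6 Hz.
6 Hz ≤ fs/2 = 27 Hz, appears at 6 Hz.
Distinct values: {6 Hz, 24 Hz}.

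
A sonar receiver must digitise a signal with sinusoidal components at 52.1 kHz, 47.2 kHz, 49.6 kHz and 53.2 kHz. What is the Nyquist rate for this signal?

106.4 kHz

Highest-frequency component: 53.2 kHz.
Nyquist rate = 2 × 53.2 kHz = 106.4 kHz.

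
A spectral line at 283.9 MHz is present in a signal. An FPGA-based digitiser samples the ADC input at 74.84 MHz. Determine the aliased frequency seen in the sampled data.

15.46 MHz

283.9 MHz mod fs = 59.38 MHz.
59.38 MHz > fs/2 = 37.42 MHz, folds to fs − 59.38 MHz = 15.46 MHz.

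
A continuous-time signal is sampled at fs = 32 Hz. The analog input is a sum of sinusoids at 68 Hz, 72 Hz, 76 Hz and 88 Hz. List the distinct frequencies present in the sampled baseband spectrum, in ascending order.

fs/2 = 16 Hz.
68 Hz mod fs = 4 Hz.
4 Hz ≤ fs/2 = 16 Hz, appears at 4 Hz.
72 Hz mod fs = 8 Hz.
8 Hz ≤ fs/2 = 16 Hz, appears at 8 Hz.
76 Hz mod fs = 12 Hz.
12 Hz ≤ fs/2 = 16 Hz, appears at 12 Hz.
88 Hz mod fs = 24 Hz.
24 Hz > fs/2 = 16 Hz, folds to fs − 24 Hz = 8 Hz.
Distinct values: {4 Hz, 8 Hz, 12 Hz}.

4 Hz, 8 Hz, 12 Hz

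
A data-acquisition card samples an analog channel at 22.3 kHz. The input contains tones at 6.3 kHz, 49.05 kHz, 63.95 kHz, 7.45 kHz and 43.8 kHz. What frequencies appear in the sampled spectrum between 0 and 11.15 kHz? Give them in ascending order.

0.8 kHz, 2.95 kHz, 4.45 kHz, 6.3 kHz, 7.45 kHz

fs/2 = 11.15 kHz.
6.3 kHz ≤ fs/2 = 11.15 kHz, passes unchanged.
49.05 kHz mod fs = 4.45 kHz.
4.45 kHz ≤ fs/2 = 11.15 kHz, appears at 4.45 kHz.
63.95 kHz mod fs = 19.35 kHz.
19.35 kHz > fs/2 = 11.15 kHz, folds to fs − 19.35 kHz = 2.95 kHz.
7.45 kHz ≤ fs/2 = 11.15 kHz, passes unchanged.
43.8 kHz mod fs = 21.5 kHz.
21.5 kHz > fs/2 = 11.15 kHz, folds to fs − 21.5 kHz = 0.8 kHz.
Distinct values: {0.8 kHz, 2.95 kHz, 4.45 kHz, 6.3 kHz, 7.45 kHz}.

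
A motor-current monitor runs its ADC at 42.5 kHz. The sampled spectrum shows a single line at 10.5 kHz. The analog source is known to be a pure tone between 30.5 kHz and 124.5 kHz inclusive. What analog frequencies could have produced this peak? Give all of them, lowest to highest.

32 kHz, 53 kHz, 74.5 kHz, 95.5 kHz, 117 kHz

Frequencies that alias to 10.5 kHz are k·fs ± 10.5 kHz for integer k ≥ 0.
k=0: 10.5 kHz.
k=1: 32 kHz, 53 kHz.
k=2: 74.5 kHz, 95.5 kHz.
k=3: 117 kHz, 138 kHz.
k=4: 159.5 kHz, 180.5 kHz.
Within [30.5 kHz, 124.5 kHz]: 32 kHz, 53 kHz, 74.5 kHz, 95.5 kHz, 117 kHz.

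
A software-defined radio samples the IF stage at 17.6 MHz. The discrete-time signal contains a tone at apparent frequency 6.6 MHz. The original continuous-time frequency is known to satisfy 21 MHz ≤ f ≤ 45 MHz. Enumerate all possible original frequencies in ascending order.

24.2 MHz, 28.6 MHz, 41.8 MHz

Frequencies that alias to 6.6 MHz are k·fs ± 6.6 MHz for integer k ≥ 0.
k=0: 6.6 MHz.
k=1: 11 MHz, 24.2 MHz.
k=2: 28.6 MHz, 41.8 MHz.
k=3: 46.2 MHz, 59.4 MHz.
Within [21 MHz, 45 MHz]: 24.2 MHz, 28.6 MHz, 41.8 MHz.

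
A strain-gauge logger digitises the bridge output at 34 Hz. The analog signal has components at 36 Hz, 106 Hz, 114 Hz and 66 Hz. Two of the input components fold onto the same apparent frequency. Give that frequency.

fs/2 = 17 Hz.
36 Hz mod fs = 2 Hz.
2 Hz ≤ fs/2 = 17 Hz, appears at 2 Hz.
106 Hz mod fs = 4 Hz.
4 Hz ≤ fs/2 = 17 Hz, appears at 4 Hz.
114 Hz mod fs = 12 Hz.
12 Hz ≤ fs/2 = 17 Hz, appears at 12 Hz.
66 Hz mod fs = 32 Hz.
32 Hz > fs/2 = 17 Hz, folds to fs − 32 Hz = 2 Hz.
36 Hz and 66 Hz both map to 2 Hz.

2 Hz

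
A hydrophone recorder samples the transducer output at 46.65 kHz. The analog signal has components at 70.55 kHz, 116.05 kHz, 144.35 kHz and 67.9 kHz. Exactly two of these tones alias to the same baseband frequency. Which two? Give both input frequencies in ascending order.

fs/2 = 23.325 kHz.
70.55 kHz mod fs = 23.9 kHz.
23.9 kHz > fs/2 = 23.325 kHz, folds to fs − 23.9 kHz = 22.75 kHz.
116.05 kHz mod fs = 22.75 kHz.
22.75 kHz ≤ fs/2 = 23.325 kHz, appears at 22.75 kHz.
144.35 kHz mod fs = 4.4 kHz.
4.4 kHz ≤ fs/2 = 23.325 kHz, appears at 4.4 kHz.
67.9 kHz mod fs = 21.25 kHz.
21.25 kHz ≤ fs/2 = 23.325 kHz, appears at 21.25 kHz.
70.55 kHz and 116.05 kHz both map to 22.75 kHz.

70.55 kHz, 116.05 kHz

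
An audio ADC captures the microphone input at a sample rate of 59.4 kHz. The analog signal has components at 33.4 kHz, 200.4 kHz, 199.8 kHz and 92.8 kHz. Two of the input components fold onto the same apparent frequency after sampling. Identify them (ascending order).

fs/2 = 29.7 kHz.
33.4 kHz > fs/2 = 29.7 kHz, folds to fs − 33.4 kHz = 26 kHz.
200.4 kHz mod fs = 22.2 kHz.
22.2 kHz ≤ fs/2 = 29.7 kHz, appears at 22.2 kHz.
199.8 kHz mod fs = 21.6 kHz.
21.6 kHz ≤ fs/2 = 29.7 kHz, appears at 21.6 kHz.
92.8 kHz mod fs = 33.4 kHz.
33.4 kHz > fs/2 = 29.7 kHz, folds to fs − 33.4 kHz = 26 kHz.
33.4 kHz and 92.8 kHz both map to 26 kHz.

33.4 kHz, 92.8 kHz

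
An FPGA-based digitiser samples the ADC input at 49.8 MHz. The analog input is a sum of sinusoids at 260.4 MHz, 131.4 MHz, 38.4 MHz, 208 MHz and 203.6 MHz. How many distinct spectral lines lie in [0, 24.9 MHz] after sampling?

4

fs/2 = 24.9 MHz.
260.4 MHz mod fs = 11.4 MHz.
11.4 MHz ≤ fs/2 = 24.9 MHz, appears at 11.4 MHz.
131.4 MHz mod fs = 31.8 MHz.
31.8 MHz > fs/2 = 24.9 MHz, folds to fs − 31.8 MHz = 18 MHz.
38.4 MHz > fs/2 = 24.9 MHz, folds to fs − 38.4 MHz = 11.4 MHz.
208 MHz mod fs = 8.8 MHz.
8.8 MHz ≤ fs/2 = 24.9 MHz, appears at 8.8 MHz.
203.6 MHz mod fs = 4.4 MHz.
4.4 MHz ≤ fs/2 = 24.9 MHz, appears at 4.4 MHz.
Distinct values: {4.4 MHz, 8.8 MHz, 11.4 MHz, 18 MHz} → 4.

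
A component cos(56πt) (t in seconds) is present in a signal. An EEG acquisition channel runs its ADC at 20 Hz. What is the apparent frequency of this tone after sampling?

ω = 56π rad/s → f = ω/(2π) = 28 Hz.
28 Hz mod fs = 8 Hz.
8 Hz ≤ fs/2 = 10 Hz, appears at 8 Hz.

8 Hz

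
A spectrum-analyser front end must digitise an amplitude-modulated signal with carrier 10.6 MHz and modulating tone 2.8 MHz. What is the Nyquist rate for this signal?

AM sidebands sit at fc ± fm = 7.8 MHz and 13.4 MHz.
Highest-frequency component: 13.4 MHz.
Nyquist rate = 2 × 13.4 MHz = 26.8 MHz.

26.8 MHz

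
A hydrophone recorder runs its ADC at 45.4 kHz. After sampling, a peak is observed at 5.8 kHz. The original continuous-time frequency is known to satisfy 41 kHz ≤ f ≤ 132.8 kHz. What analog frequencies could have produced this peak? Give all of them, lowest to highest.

Frequencies that alias to 5.8 kHz are k·fs ± 5.8 kHz for integer k ≥ 0.
k=0: 5.8 kHz.
k=1: 39.6 kHz, 51.2 kHz.
k=2: 85 kHz, 96.6 kHz.
k=3: 130.4 kHz, 142 kHz.
k=4: 175.8 kHz, 187.4 kHz.
Within [41 kHz, 132.8 kHz]: 51.2 kHz, 85 kHz, 96.6 kHz, 130.4 kHz.

51.2 kHz, 85 kHz, 96.6 kHz, 130.4 kHz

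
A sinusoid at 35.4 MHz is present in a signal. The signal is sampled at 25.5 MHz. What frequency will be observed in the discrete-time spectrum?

9.9 MHz

35.4 MHz mod fs = 9.9 MHz.
9.9 MHz ≤ fs/2 = 12.75 MHz, appears at 9.9 MHz.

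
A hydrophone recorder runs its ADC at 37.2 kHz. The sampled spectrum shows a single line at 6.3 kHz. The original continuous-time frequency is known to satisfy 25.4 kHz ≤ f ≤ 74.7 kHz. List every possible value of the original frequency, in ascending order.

30.9 kHz, 43.5 kHz, 68.1 kHz

Frequencies that alias to 6.3 kHz are k·fs ± 6.3 kHz for integer k ≥ 0.
k=0: 6.3 kHz.
k=1: 30.9 kHz, 43.5 kHz.
k=2: 68.1 kHz, 80.7 kHz.
k=3: 105.3 kHz, 117.9 kHz.
Within [25.4 kHz, 74.7 kHz]: 30.9 kHz, 43.5 kHz, 68.1 kHz.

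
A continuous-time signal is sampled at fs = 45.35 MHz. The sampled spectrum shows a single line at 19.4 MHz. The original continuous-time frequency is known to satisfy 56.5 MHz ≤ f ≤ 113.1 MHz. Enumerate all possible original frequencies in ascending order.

64.75 MHz, 71.3 MHz, 110.1 MHz

Frequencies that alias to 19.4 MHz are k·fs ± 19.4 MHz for integer k ≥ 0.
k=0: 19.4 MHz.
k=1: 25.95 MHz, 64.75 MHz.
k=2: 71.3 MHz, 110.1 MHz.
k=3: 116.65 MHz, 155.45 MHz.
Within [56.5 MHz, 113.1 MHz]: 64.75 MHz, 71.3 MHz, 110.1 MHz.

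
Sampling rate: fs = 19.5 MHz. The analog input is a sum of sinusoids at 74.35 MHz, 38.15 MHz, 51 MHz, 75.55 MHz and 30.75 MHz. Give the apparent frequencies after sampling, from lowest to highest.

fs/2 = 9.75 MHz.
74.35 MHz mod fs = 15.85 MHz.
15.85 MHz > fs/2 = 9.75 MHz, folds to fs − 15.85 MHz = 3.65 MHz.
38.15 MHz mod fs = 18.65 MHz.
18.65 MHz > fs/2 = 9.75 MHz, folds to fs − 18.65 MHz = 0.85 MHz.
51 MHz mod fs = 12 MHz.
12 MHz > fs/2 = 9.75 MHz, folds to fs − 12 MHz = 7.5 MHz.
75.55 MHz mod fs = 17.05 MHz.
17.05 MHz > fs/2 = 9.75 MHz, folds to fs − 17.05 MHz = 2.45 MHz.
30.75 MHz mod fs = 11.25 MHz.
11.25 MHz > fs/2 = 9.75 MHz, folds to fs − 11.25 MHz = 8.25 MHz.
Distinct values: {0.85 MHz, 2.45 MHz, 3.65 MHz, 7.5 MHz, 8.25 MHz}.

0.85 MHz, 2.45 MHz, 3.65 MHz, 7.5 MHz, 8.25 MHz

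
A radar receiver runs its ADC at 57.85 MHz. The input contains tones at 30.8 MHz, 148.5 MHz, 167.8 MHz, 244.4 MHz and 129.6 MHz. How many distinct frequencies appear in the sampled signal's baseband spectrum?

fs/2 = 28.925 MHz.
30.8 MHz > fs/2 = 28.925 MHz, folds to fs − 30.8 MHz = 27.05 MHz.
148.5 MHz mod fs = 32.8 MHz.
32.8 MHz > fs/2 = 28.925 MHz, folds to fs − 32.8 MHz = 25.05 MHz.
167.8 MHz mod fs = 52.1 MHz.
52.1 MHz > fs/2 = 28.925 MHz, folds to fs − 52.1 MHz = 5.75 MHz.
244.4 MHz mod fs = 13 MHz.
13 MHz ≤ fs/2 = 28.925 MHz, appears at 13 MHz.
129.6 MHz mod fs = 13.9 MHz.
13.9 MHz ≤ fs/2 = 28.925 MHz, appears at 13.9 MHz.
Distinct values: {5.75 MHz, 13 MHz, 13.9 MHz, 25.05 MHz, 27.05 MHz} → 5.

5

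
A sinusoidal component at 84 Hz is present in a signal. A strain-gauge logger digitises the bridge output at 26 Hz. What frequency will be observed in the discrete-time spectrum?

6 Hz

84 Hz mod fs = 6 Hz.
6 Hz ≤ fs/2 = 13 Hz, appears at 6 Hz.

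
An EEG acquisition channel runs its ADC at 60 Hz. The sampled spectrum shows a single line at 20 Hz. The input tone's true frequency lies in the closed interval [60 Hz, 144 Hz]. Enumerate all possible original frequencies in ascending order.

Frequencies that alias to 20 Hz are k·fs ± 20 Hz for integer k ≥ 0.
k=0: 20 Hz.
k=1: 40 Hz, 80 Hz.
k=2: 100 Hz, 140 Hz.
k=3: 160 Hz, 200 Hz.
Within [60 Hz, 144 Hz]: 80 Hz, 100 Hz, 140 Hz.

80 Hz, 100 Hz, 140 Hz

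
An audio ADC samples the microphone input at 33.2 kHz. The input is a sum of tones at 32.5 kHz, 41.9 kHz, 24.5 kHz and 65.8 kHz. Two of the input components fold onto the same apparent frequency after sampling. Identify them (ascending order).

fs/2 = 16.6 kHz.
32.5 kHz > fs/2 = 16.6 kHz, folds to fs − 32.5 kHz = 0.7 kHz.
41.9 kHz mod fs = 8.7 kHz.
8.7 kHz ≤ fs/2 = 16.6 kHz, appears at 8.7 kHz.
24.5 kHz > fs/2 = 16.6 kHz, folds to fs − 24.5 kHz = 8.7 kHz.
65.8 kHz mod fs = 32.6 kHz.
32.6 kHz > fs/2 = 16.6 kHz, folds to fs − 32.6 kHz = 0.6 kHz.
24.5 kHz and 41.9 kHz both map to 8.7 kHz.

24.5 kHz, 41.9 kHz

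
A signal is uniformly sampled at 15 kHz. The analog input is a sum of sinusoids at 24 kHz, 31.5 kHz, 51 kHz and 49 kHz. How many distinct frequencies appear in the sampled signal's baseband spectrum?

fs/2 = 7.5 kHz.
24 kHz mod fs = 9 kHz.
9 kHz > fs/2 = 7.5 kHz, folds to fs − 9 kHz = 6 kHz.
31.5 kHz mod fs = 1.5 kHz.
1.5 kHz ≤ fs/2 = 7.5 kHz, appears at 1.5 kHz.
51 kHz mod fs = 6 kHz.
6 kHz ≤ fs/2 = 7.5 kHz, appears at 6 kHz.
49 kHz mod fs = 4 kHz.
4 kHz ≤ fs/2 = 7.5 kHz, appears at 4 kHz.
Distinct values: {1.5 kHz, 4 kHz, 6 kHz} → 3.

3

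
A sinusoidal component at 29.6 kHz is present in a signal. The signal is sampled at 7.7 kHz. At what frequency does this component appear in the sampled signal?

29.6 kHz mod fs = 6.5 kHz.
6.5 kHz > fs/2 = 3.85 kHz, folds to fs − 6.5 kHz = 1.2 kHz.

1.2 kHz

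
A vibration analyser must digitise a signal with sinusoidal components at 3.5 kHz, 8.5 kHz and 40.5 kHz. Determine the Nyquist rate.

Highest-frequency component: 40.5 kHz.
Nyquist rate = 2 × 40.5 kHz = 81 kHz.

81 kHz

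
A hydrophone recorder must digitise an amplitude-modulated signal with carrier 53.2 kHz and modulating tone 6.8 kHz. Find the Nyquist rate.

AM sidebands sit at fc ± fm = 46.4 kHz and 60 kHz.
Highest-frequency component: 60 kHz.
Nyquist rate = 2 × 60 kHz = 120 kHz.

120 kHz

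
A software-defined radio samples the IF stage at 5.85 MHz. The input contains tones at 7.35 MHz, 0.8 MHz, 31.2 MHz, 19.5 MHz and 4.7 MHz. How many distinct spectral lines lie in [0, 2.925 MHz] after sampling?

4

fs/2 = 2.925 MHz.
7.35 MHz mod fs = 1.5 MHz.
1.5 MHz ≤ fs/2 = 2.925 MHz, appears at 1.5 MHz.
0.8 MHz ≤ fs/2 = 2.925 MHz, passes unchanged.
31.2 MHz mod fs = 1.95 MHz.
1.95 MHz ≤ fs/2 = 2.925 MHz, appears at 1.95 MHz.
19.5 MHz mod fs = 1.95 MHz.
1.95 MHz ≤ fs/2 = 2.925 MHz, appears at 1.95 MHz.
4.7 MHz > fs/2 = 2.925 MHz, folds to fs − 4.7 MHz = 1.15 MHz.
Distinct values: {0.8 MHz, 1.15 MHz, 1.5 MHz, 1.95 MHz} → 4.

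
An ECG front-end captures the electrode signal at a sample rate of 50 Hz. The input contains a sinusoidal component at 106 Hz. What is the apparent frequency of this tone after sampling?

106 Hz mod fs = 6 Hz.
6 Hz ≤ fs/2 = 25 Hz, appears at 6 Hz.

6 Hz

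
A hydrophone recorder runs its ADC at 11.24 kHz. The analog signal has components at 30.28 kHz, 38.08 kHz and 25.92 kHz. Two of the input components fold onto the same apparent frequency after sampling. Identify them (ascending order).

25.92 kHz, 30.28 kHz

fs/2 = 5.62 kHz.
30.28 kHz mod fs = 7.8 kHz.
7.8 kHz > fs/2 = 5.62 kHz, folds to fs − 7.8 kHz = 3.44 kHz.
38.08 kHz mod fs = 4.36 kHz.
4.36 kHz ≤ fs/2 = 5.62 kHz, appears at 4.36 kHz.
25.92 kHz mod fs = 3.44 kHz.
3.44 kHz ≤ fs/2 = 5.62 kHz, appears at 3.44 kHz.
25.92 kHz and 30.28 kHz both map to 3.44 kHz.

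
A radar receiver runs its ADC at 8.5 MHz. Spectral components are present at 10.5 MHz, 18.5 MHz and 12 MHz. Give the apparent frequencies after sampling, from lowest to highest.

1.5 MHz, 2 MHz, 3.5 MHz

fs/2 = 4.25 MHz.
10.5 MHz mod fs = 2 MHz.
2 MHz ≤ fs/2 = 4.25 MHz, appears at 2 MHz.
18.5 MHz mod fs = 1.5 MHz.
1.5 MHz ≤ fs/2 = 4.25 MHz, appears at 1.5 MHz.
12 MHz mod fs = 3.5 MHz.
3.5 MHz ≤ fs/2 = 4.25 MHz, appears at 3.5 MHz.
Distinct values: {1.5 MHz, 2 MHz, 3.5 MHz}.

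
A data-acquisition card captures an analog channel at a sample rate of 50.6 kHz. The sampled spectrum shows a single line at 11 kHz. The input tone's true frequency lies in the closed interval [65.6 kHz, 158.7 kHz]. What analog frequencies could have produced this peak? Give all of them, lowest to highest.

90.2 kHz, 112.2 kHz, 140.8 kHz

Frequencies that alias to 11 kHz are k·fs ± 11 kHz for integer k ≥ 0.
k=0: 11 kHz.
k=1: 39.6 kHz, 61.6 kHz.
k=2: 90.2 kHz, 112.2 kHz.
k=3: 140.8 kHz, 162.8 kHz.
k=4: 191.4 kHz, 213.4 kHz.
Within [65.6 kHz, 158.7 kHz]: 90.2 kHz, 112.2 kHz, 140.8 kHz.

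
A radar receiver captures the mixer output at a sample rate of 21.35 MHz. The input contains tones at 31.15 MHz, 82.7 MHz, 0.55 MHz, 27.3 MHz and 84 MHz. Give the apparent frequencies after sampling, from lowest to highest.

fs/2 = 10.675 MHz.
31.15 MHz mod fs = 9.8 MHz.
9.8 MHz ≤ fs/2 = 10.675 MHz, appears at 9.8 MHz.
82.7 MHz mod fs = 18.65 MHz.
18.65 MHz > fs/2 = 10.675 MHz, folds to fs − 18.65 MHz = 2.7 MHz.
0.55 MHz ≤ fs/2 = 10.675 MHz, passes unchanged.
27.3 MHz mod fs = 5.95 MHz.
5.95 MHz ≤ fs/2 = 10.675 MHz, appears at 5.95 MHz.
84 MHz mod fs = 19.95 MHz.
19.95 MHz > fs/2 = 10.675 MHz, folds to fs − 19.95 MHz = 1.4 MHz.
Distinct values: {0.55 MHz, 1.4 MHz, 2.7 MHz, 5.95 MHz, 9.8 MHz}.

0.55 MHz, 1.4 MHz, 2.7 MHz, 5.95 MHz, 9.8 MHz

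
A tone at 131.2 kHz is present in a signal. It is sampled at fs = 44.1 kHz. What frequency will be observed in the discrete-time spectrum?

1.1 kHz

131.2 kHz mod fs = 43 kHz.
43 kHz > fs/2 = 22.05 kHz, folds to fs − 43 kHz = 1.1 kHz.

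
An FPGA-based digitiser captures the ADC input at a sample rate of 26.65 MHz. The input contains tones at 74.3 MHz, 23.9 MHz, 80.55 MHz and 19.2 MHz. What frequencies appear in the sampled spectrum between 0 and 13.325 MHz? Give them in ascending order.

fs/2 = 13.325 MHz.
74.3 MHz mod fs = 21 MHz.
21 MHz > fs/2 = 13.325 MHz, folds to fs − 21 MHz = 5.65 MHz.
23.9 MHz > fs/2 = 13.325 MHz, folds to fs − 23.9 MHz = 2.75 MHz.
80.55 MHz mod fs = 0.6 MHz.
0.6 MHz ≤ fs/2 = 13.325 MHz, appears at 0.6 MHz.
19.2 MHz > fs/2 = 13.325 MHz, folds to fs − 19.2 MHz = 7.45 MHz.
Distinct values: {0.6 MHz, 2.75 MHz, 5.65 MHz, 7.45 MHz}.

0.6 MHz, 2.75 MHz, 5.65 MHz, 7.45 MHz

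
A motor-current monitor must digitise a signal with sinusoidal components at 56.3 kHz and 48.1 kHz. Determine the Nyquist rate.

Highest-frequency component: 56.3 kHz.
Nyquist rate = 2 × 56.3 kHz = 112.6 kHz.

112.6 kHz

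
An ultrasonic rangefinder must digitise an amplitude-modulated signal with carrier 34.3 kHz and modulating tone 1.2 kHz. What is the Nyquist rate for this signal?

AM sidebands sit at fc ± fm = 33.1 kHz and 35.5 kHz.
Highest-frequency component: 35.5 kHz.
Nyquist rate = 2 × 35.5 kHz = 71 kHz.

71 kHz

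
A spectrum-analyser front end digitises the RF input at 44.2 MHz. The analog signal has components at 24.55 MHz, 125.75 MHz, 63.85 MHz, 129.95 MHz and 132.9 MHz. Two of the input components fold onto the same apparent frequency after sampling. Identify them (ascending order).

24.55 MHz, 63.85 MHz

fs/2 = 22.1 MHz.
24.55 MHz > fs/2 = 22.1 MHz, folds to fs − 24.55 MHz = 19.65 MHz.
125.75 MHz mod fs = 37.35 MHz.
37.35 MHz > fs/2 = 22.1 MHz, folds to fs − 37.35 MHz = 6.85 MHz.
63.85 MHz mod fs = 19.65 MHz.
19.65 MHz ≤ fs/2 = 22.1 MHz, appears at 19.65 MHz.
129.95 MHz mod fs = 41.55 MHz.
41.55 MHz > fs/2 = 22.1 MHz, folds to fs − 41.55 MHz = 2.65 MHz.
132.9 MHz mod fs = 0.3 MHz.
0.3 MHz ≤ fs/2 = 22.1 MHz, appears at 0.3 MHz.
24.55 MHz and 63.85 MHz both map to 19.65 MHz.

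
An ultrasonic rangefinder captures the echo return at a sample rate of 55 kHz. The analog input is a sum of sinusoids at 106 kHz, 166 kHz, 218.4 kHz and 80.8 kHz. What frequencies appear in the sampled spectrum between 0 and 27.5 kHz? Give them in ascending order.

fs/2 = 27.5 kHz.
106 kHz mod fs = 51 kHz.
51 kHz > fs/2 = 27.5 kHz, folds to fs − 51 kHz = 4 kHz.
166 kHz mod fs = 1 kHz.
1 kHz ≤ fs/2 = 27.5 kHz, appears at 1 kHz.
218.4 kHz mod fs = 53.4 kHz.
53.4 kHz > fs/2 = 27.5 kHz, folds to fs − 53.4 kHz = 1.6 kHz.
80.8 kHz mod fs = 25.8 kHz.
25.8 kHz ≤ fs/2 = 27.5 kHz, appears at 25.8 kHz.
Distinct values: {1 kHz, 1.6 kHz, 4 kHz, 25.8 kHz}.

1 kHz, 1.6 kHz, 4 kHz, 25.8 kHz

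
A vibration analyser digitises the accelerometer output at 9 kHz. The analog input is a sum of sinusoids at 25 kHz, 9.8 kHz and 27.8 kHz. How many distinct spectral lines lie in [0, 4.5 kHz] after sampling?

2

fs/2 = 4.5 kHz.
25 kHz mod fs = 7 kHz.
7 kHz > fs/2 = 4.5 kHz, folds to fs − 7 kHz = 2 kHz.
9.8 kHz mod fs = 0.8 kHz.
0.8 kHz ≤ fs/2 = 4.5 kHz, appears at 0.8 kHz.
27.8 kHz mod fs = 0.8 kHz.
0.8 kHz ≤ fs/2 = 4.5 kHz, appears at 0.8 kHz.
Distinct values: {0.8 kHz, 2 kHz} → 2.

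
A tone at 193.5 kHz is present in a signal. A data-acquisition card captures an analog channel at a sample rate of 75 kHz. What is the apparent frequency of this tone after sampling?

31.5 kHz

193.5 kHz mod fs = 43.5 kHz.
43.5 kHz > fs/2 = 37.5 kHz, folds to fs − 43.5 kHz = 31.5 kHz.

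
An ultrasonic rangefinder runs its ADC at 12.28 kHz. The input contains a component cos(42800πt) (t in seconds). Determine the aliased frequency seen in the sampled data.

3.16 kHz

ω = 42800π rad/s → f = ω/(2π) = 21400 Hz = 21.4 kHz.
21.4 kHz mod fs = 9.12 kHz.
9.12 kHz > fs/2 = 6.14 kHz, folds to fs − 9.12 kHz = 3.16 kHz.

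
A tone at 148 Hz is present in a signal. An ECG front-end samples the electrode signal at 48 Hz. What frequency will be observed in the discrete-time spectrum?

4 Hz

148 Hz mod fs = 4 Hz.
4 Hz ≤ fs/2 = 24 Hz, appears at 4 Hz.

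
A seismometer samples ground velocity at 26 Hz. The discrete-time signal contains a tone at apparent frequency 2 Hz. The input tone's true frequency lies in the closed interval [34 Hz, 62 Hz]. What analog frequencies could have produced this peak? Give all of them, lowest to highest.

Frequencies that alias to 2 Hz are k·fs ± 2 Hz for integer k ≥ 0.
k=0: 2 Hz.
k=1: 24 Hz, 28 Hz.
k=2: 50 Hz, 54 Hz.
k=3: 76 Hz, 80 Hz.
Within [34 Hz, 62 Hz]: 50 Hz, 54 Hz.

50 Hz, 54 Hz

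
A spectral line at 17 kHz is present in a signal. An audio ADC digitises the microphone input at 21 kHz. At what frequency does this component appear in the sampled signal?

4 kHz

17 kHz > fs/2 = 10.5 kHz, folds to fs − 17 kHz = 4 kHz.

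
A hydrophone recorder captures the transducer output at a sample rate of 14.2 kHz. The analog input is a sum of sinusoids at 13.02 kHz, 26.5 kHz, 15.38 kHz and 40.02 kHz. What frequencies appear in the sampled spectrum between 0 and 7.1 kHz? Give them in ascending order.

fs/2 = 7.1 kHz.
13.02 kHz > fs/2 = 7.1 kHz, folds to fs − 13.02 kHz = 1.18 kHz.
26.5 kHz mod fs = 12.3 kHz.
12.3 kHz > fs/2 = 7.1 kHz, folds to fs − 12.3 kHz = 1.9 kHz.
15.38 kHz mod fs = 1.18 kHz.
1.18 kHz ≤ fs/2 = 7.1 kHz, appears at 1.18 kHz.
40.02 kHz mod fs = 11.62 kHz.
11.62 kHz > fs/2 = 7.1 kHz, folds to fs − 11.62 kHz = 2.58 kHz.
Distinct values: {1.18 kHz, 1.9 kHz, 2.58 kHz}.

1.18 kHz, 1.9 kHz, 2.58 kHz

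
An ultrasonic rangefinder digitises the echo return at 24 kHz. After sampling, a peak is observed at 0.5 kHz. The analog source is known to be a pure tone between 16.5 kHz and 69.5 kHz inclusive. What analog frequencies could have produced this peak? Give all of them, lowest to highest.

Frequencies that alias to 0.5 kHz are k·fs ± 0.5 kHz for integer k ≥ 0.
k=0: 0.5 kHz.
k=1: 23.5 kHz, 24.5 kHz.
k=2: 47.5 kHz, 48.5 kHz.
k=3: 71.5 kHz, 72.5 kHz.
Within [16.5 kHz, 69.5 kHz]: 23.5 kHz, 24.5 kHz, 47.5 kHz, 48.5 kHz.

23.5 kHz, 24.5 kHz, 47.5 kHz, 48.5 kHz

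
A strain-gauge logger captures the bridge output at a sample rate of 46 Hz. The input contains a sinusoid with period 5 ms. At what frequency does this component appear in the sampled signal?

16 Hz

T = 5 ms → f = 1/T = 200 Hz.
200 Hz mod fs = 16 Hz.
16 Hz ≤ fs/2 = 23 Hz, appears at 16 Hz.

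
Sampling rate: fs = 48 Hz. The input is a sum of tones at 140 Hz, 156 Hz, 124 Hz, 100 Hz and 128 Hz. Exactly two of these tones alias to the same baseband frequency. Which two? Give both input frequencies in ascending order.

fs/2 = 24 Hz.
140 Hz mod fs = 44 Hz.
44 Hz > fs/2 = 24 Hz, folds to fs − 44 Hz = 4 Hz.
156 Hz mod fs = 12 Hz.
12 Hz ≤ fs/2 = 24 Hz, appears at 12 Hz.
124 Hz mod fs = 28 Hz.
28 Hz > fs/2 = 24 Hz, folds to fs − 28 Hz = 20 Hz.
100 Hz mod fs = 4 Hz.
4 Hz ≤ fs/2 = 24 Hz, appears at 4 Hz.
128 Hz mod fs = 32 Hz.
32 Hz > fs/2 = 24 Hz, folds to fs − 32 Hz = 16 Hz.
100 Hz and 140 Hz both map to 4 Hz.

100 Hz, 140 Hz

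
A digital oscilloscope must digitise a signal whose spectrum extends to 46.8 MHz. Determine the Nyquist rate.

Nyquist rate = 2 × 46.8 MHz = 93.6 MHz.

93.6 MHz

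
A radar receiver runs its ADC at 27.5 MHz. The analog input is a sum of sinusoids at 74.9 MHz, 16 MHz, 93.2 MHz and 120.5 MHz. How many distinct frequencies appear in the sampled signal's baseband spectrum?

fs/2 = 13.75 MHz.
74.9 MHz mod fs = 19.9 MHz.
19.9 MHz > fs/2 = 13.75 MHz, folds to fs − 19.9 MHz = 7.6 MHz.
16 MHz > fs/2 = 13.75 MHz, folds to fs − 16 MHz = 11.5 MHz.
93.2 MHz mod fs = 10.7 MHz.
10.7 MHz ≤ fs/2 = 13.75 MHz, appears at 10.7 MHz.
120.5 MHz mod fs = 10.5 MHz.
10.5 MHz ≤ fs/2 = 13.75 MHz, appears at 10.5 MHz.
Distinct values: {7.6 MHz, 10.5 MHz, 10.7 MHz, 11.5 MHz} → 4.

4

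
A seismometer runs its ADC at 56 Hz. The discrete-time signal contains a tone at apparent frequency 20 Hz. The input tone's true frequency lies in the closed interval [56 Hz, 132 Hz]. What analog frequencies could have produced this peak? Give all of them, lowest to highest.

Frequencies that alias to 20 Hz are k·fs ± 20 Hz for integer k ≥ 0.
k=0: 20 Hz.
k=1: 36 Hz, 76 Hz.
k=2: 92 Hz, 132 Hz.
k=3: 148 Hz, 188 Hz.
Within [56 Hz, 132 Hz]: 76 Hz, 92 Hz, 132 Hz.

76 Hz, 92 Hz, 132 Hz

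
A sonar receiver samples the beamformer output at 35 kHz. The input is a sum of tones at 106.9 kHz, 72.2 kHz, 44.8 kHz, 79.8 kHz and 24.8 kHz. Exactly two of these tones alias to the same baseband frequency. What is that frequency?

fs/2 = 17.5 kHz.
106.9 kHz mod fs = 1.9 kHz.
1.9 kHz ≤ fs/2 = 17.5 kHz, appears at 1.9 kHz.
72.2 kHz mod fs = 2.2 kHz.
2.2 kHz ≤ fs/2 = 17.5 kHz, appears at 2.2 kHz.
44.8 kHz mod fs = 9.8 kHz.
9.8 kHz ≤ fs/2 = 17.5 kHz, appears at 9.8 kHz.
79.8 kHz mod fs = 9.8 kHz.
9.8 kHz ≤ fs/2 = 17.5 kHz, appears at 9.8 kHz.
24.8 kHz > fs/2 = 17.5 kHz, folds to fs − 24.8 kHz = 10.2 kHz.
44.8 kHz and 79.8 kHz both map to 9.8 kHz.

9.8 kHz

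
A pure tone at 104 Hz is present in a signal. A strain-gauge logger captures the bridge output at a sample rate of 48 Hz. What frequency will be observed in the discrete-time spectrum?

104 Hz mod fs = 8 Hz.
8 Hz ≤ fs/2 = 24 Hz, appears at 8 Hz.

8 Hz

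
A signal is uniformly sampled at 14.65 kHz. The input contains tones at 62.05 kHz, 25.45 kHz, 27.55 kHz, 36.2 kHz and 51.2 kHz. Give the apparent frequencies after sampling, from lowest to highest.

fs/2 = 7.325 kHz.
62.05 kHz mod fs = 3.45 kHz.
3.45 kHz ≤ fs/2 = 7.325 kHz, appears at 3.45 kHz.
25.45 kHz mod fs = 10.8 kHz.
10.8 kHz > fs/2 = 7.325 kHz, folds to fs − 10.8 kHz = 3.85 kHz.
27.55 kHz mod fs = 12.9 kHz.
12.9 kHz > fs/2 = 7.325 kHz, folds to fs − 12.9 kHz = 1.75 kHz.
36.2 kHz mod fs = 6.9 kHz.
6.9 kHz ≤ fs/2 = 7.325 kHz, appears at 6.9 kHz.
51.2 kHz mod fs = 7.25 kHz.
7.25 kHz ≤ fs/2 = 7.325 kHz, appears at 7.25 kHz.
Distinct values: {1.75 kHz, 3.45 kHz, 3.85 kHz, 6.9 kHz, 7.25 kHz}.

1.75 kHz, 3.45 kHz, 3.85 kHz, 6.9 kHz, 7.25 kHz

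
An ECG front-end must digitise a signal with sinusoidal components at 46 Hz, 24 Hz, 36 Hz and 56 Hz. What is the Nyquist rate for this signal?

112 Hz

Highest-frequency component: 56 Hz.
Nyquist rate = 2 × 56 Hz = 112 Hz.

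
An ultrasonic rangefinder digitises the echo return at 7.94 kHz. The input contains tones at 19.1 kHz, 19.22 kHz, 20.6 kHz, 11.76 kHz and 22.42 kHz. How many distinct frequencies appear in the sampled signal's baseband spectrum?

fs/2 = 3.97 kHz.
19.1 kHz mod fs = 3.22 kHz.
3.22 kHz ≤ fs/2 = 3.97 kHz, appears at 3.22 kHz.
19.22 kHz mod fs = 3.34 kHz.
3.34 kHz ≤ fs/2 = 3.97 kHz, appears at 3.34 kHz.
20.6 kHz mod fs = 4.72 kHz.
4.72 kHz > fs/2 = 3.97 kHz, folds to fs − 4.72 kHz = 3.22 kHz.
11.76 kHz mod fs = 3.82 kHz.
3.82 kHz ≤ fs/2 = 3.97 kHz, appears at 3.82 kHz.
22.42 kHz mod fs = 6.54 kHz.
6.54 kHz > fs/2 = 3.97 kHz, folds to fs − 6.54 kHz = 1.4 kHz.
Distinct values: {1.4 kHz, 3.22 kHz, 3.34 kHz, 3.82 kHz} → 4.

4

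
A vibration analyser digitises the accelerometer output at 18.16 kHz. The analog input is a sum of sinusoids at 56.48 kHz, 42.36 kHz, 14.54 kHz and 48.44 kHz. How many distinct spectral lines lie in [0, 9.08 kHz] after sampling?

fs/2 = 9.08 kHz.
56.48 kHz mod fs = 2 kHz.
2 kHz ≤ fs/2 = 9.08 kHz, appears at 2 kHz.
42.36 kHz mod fs = 6.04 kHz.
6.04 kHz ≤ fs/2 = 9.08 kHz, appears at 6.04 kHz.
14.54 kHz > fs/2 = 9.08 kHz, folds to fs − 14.54 kHz = 3.62 kHz.
48.44 kHz mod fs = 12.12 kHz.
12.12 kHz > fs/2 = 9.08 kHz, folds to fs − 12.12 kHz = 6.04 kHz.
Distinct values: {2 kHz, 3.62 kHz, 6.04 kHz} → 3.

3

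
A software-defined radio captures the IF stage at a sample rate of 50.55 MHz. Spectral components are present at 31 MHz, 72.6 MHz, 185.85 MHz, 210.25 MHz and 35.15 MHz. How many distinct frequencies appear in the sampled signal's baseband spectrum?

fs/2 = 25.275 MHz.
31 MHz > fs/2 = 25.275 MHz, folds to fs − 31 MHz = 19.55 MHz.
72.6 MHz mod fs = 22.05 MHz.
22.05 MHz ≤ fs/2 = 25.275 MHz, appears at 22.05 MHz.
185.85 MHz mod fs = 34.2 MHz.
34.2 MHz > fs/2 = 25.275 MHz, folds to fs − 34.2 MHz = 16.35 MHz.
210.25 MHz mod fs = 8.05 MHz.
8.05 MHz ≤ fs/2 = 25.275 MHz, appears at 8.05 MHz.
35.15 MHz > fs/2 = 25.275 MHz, folds to fs − 35.15 MHz = 15.4 MHz.
Distinct values: {8.05 MHz, 15.4 MHz, 16.35 MHz, 19.55 MHz, 22.05 MHz} → 5.

5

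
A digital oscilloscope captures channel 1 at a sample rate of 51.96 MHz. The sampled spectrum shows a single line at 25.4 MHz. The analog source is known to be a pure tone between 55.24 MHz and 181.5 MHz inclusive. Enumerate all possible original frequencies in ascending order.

77.36 MHz, 78.52 MHz, 129.32 MHz, 130.48 MHz, 181.28 MHz

Frequencies that alias to 25.4 MHz are k·fs ± 25.4 MHz for integer k ≥ 0.
k=0: 25.4 MHz.
k=1: 26.56 MHz, 77.36 MHz.
k=2: 78.52 MHz, 129.32 MHz.
k=3: 130.48 MHz, 181.28 MHz.
k=4: 182.44 MHz, 233.24 MHz.
Within [55.24 MHz, 181.5 MHz]: 77.36 MHz, 78.52 MHz, 129.32 MHz, 130.48 MHz, 181.28 MHz.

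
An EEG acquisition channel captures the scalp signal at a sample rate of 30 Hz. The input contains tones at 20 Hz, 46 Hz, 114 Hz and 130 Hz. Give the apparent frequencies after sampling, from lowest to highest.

fs/2 = 15 Hz.
20 Hz > fs/2 = 15 Hz, folds to fs − 20 Hz = 10 Hz.
46 Hz mod fs = 16 Hz.
16 Hz > fs/2 = 15 Hz, folds to fs − 16 Hz = 14 Hz.
114 Hz mod fs = 24 Hz.
24 Hz > fs/2 = 15 Hz, folds to fs − 24 Hz = 6 Hz.
130 Hz mod fs = 10 Hz.
10 Hz ≤ fs/2 = 15 Hz, appears at 10 Hz.
Distinct values: {6 Hz, 10 Hz, 14 Hz}.

6 Hz, 10 Hz, 14 Hz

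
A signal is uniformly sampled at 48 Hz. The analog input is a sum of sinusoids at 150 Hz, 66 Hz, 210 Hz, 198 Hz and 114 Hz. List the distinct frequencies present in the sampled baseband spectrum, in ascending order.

fs/2 = 24 Hz.
150 Hz mod fs = 6 Hz.
6 Hz ≤ fs/2 = 24 Hz, appears at 6 Hz.
66 Hz mod fs = 18 Hz.
18 Hz ≤ fs/2 = 24 Hz, appears at 18 Hz.
210 Hz mod fs = 18 Hz.
18 Hz ≤ fs/2 = 24 Hz, appears at 18 Hz.
198 Hz mod fs = 6 Hz.
6 Hz ≤ fs/2 = 24 Hz, appears at 6 Hz.
114 Hz mod fs = 18 Hz.
18 Hz ≤ fs/2 = 24 Hz, appears at 18 Hz.
Distinct values: {6 Hz, 18 Hz}.

6 Hz, 18 Hz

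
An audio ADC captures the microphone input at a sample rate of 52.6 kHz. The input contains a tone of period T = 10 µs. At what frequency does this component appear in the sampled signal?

5.2 kHz

T = 10 µs → f = 1/T = 100 kHz.
100 kHz mod fs = 47.4 kHz.
47.4 kHz > fs/2 = 26.3 kHz, folds to fs − 47.4 kHz = 5.2 kHz.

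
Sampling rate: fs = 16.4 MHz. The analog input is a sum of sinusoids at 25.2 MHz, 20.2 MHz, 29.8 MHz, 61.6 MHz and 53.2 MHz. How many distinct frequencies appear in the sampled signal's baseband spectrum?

4

fs/2 = 8.2 MHz.
25.2 MHz mod fs = 8.8 MHz.
8.8 MHz > fs/2 = 8.2 MHz, folds to fs − 8.8 MHz = 7.6 MHz.
20.2 MHz mod fs = 3.8 MHz.
3.8 MHz ≤ fs/2 = 8.2 MHz, appears at 3.8 MHz.
29.8 MHz mod fs = 13.4 MHz.
13.4 MHz > fs/2 = 8.2 MHz, folds to fs − 13.4 MHz = 3 MHz.
61.6 MHz mod fs = 12.4 MHz.
12.4 MHz > fs/2 = 8.2 MHz, folds to fs − 12.4 MHz = 4 MHz.
53.2 MHz mod fs = 4 MHz.
4 MHz ≤ fs/2 = 8.2 MHz, appears at 4 MHz.
Distinct values: {3 MHz, 3.8 MHz, 4 MHz, 7.6 MHz} → 4.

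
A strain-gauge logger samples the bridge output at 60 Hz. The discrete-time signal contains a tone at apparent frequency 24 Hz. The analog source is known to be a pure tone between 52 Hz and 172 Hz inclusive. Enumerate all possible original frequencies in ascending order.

84 Hz, 96 Hz, 144 Hz, 156 Hz

Frequencies that alias to 24 Hz are k·fs ± 24 Hz for integer k ≥ 0.
k=0: 24 Hz.
k=1: 36 Hz, 84 Hz.
k=2: 96 Hz, 144 Hz.
k=3: 156 Hz, 204 Hz.
k=4: 216 Hz, 264 Hz.
Within [52 Hz, 172 Hz]: 84 Hz, 96 Hz, 144 Hz, 156 Hz.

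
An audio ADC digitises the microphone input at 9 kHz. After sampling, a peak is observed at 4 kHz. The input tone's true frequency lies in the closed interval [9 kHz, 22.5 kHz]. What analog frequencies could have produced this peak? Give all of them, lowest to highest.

13 kHz, 14 kHz, 22 kHz

Frequencies that alias to 4 kHz are k·fs ± 4 kHz for integer k ≥ 0.
k=0: 4 kHz.
k=1: 5 kHz, 13 kHz.
k=2: 14 kHz, 22 kHz.
k=3: 23 kHz, 31 kHz.
Within [9 kHz, 22.5 kHz]: 13 kHz, 14 kHz, 22 kHz.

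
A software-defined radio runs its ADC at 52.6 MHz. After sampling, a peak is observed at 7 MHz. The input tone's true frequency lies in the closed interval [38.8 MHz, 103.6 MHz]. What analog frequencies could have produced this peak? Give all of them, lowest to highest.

Frequencies that alias to 7 MHz are k·fs ± 7 MHz for integer k ≥ 0.
k=0: 7 MHz.
k=1: 45.6 MHz, 59.6 MHz.
k=2: 98.2 MHz, 112.2 MHz.
k=3: 150.8 MHz, 164.8 MHz.
Within [38.8 MHz, 103.6 MHz]: 45.6 MHz, 59.6 MHz, 98.2 MHz.

45.6 MHz, 59.6 MHz, 98.2 MHz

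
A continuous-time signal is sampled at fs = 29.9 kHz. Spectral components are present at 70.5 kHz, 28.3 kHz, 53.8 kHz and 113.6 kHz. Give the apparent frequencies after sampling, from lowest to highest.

fs/2 = 14.95 kHz.
70.5 kHz mod fs = 10.7 kHz.
10.7 kHz ≤ fs/2 = 14.95 kHz, appears at 10.7 kHz.
28.3 kHz > fs/2 = 14.95 kHz, folds to fs − 28.3 kHz = 1.6 kHz.
53.8 kHz mod fs = 23.9 kHz.
23.9 kHz > fs/2 = 14.95 kHz, folds to fs − 23.9 kHz = 6 kHz.
113.6 kHz mod fs = 23.9 kHz.
23.9 kHz > fs/2 = 14.95 kHz, folds to fs − 23.9 kHz = 6 kHz.
Distinct values: {1.6 kHz, 6 kHz, 10.7 kHz}.

1.6 kHz, 6 kHz, 10.7 kHz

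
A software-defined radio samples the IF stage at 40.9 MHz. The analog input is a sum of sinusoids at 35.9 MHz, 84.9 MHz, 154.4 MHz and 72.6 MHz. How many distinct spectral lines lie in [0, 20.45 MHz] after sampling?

fs/2 = 20.45 MHz.
35.9 MHz > fs/2 = 20.45 MHz, folds to fs − 35.9 MHz = 5 MHz.
84.9 MHz mod fs = 3.1 MHz.
3.1 MHz ≤ fs/2 = 20.45 MHz, appears at 3.1 MHz.
154.4 MHz mod fs = 31.7 MHz.
31.7 MHz > fs/2 = 20.45 MHz, folds to fs − 31.7 MHz = 9.2 MHz.
72.6 MHz mod fs = 31.7 MHz.
31.7 MHz > fs/2 = 20.45 MHz, folds to fs − 31.7 MHz = 9.2 MHz.
Distinct values: {3.1 MHz, 5 MHz, 9.2 MHz} → 3.

3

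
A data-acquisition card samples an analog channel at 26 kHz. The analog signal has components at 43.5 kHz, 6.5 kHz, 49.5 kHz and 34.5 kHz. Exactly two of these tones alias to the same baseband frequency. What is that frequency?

fs/2 = 13 kHz.
43.5 kHz mod fs = 17.5 kHz.
17.5 kHz > fs/2 = 13 kHz, folds to fs − 17.5 kHz = 8.5 kHz.
6.5 kHz ≤ fs/2 = 13 kHz, passes unchanged.
49.5 kHz mod fs = 23.5 kHz.
23.5 kHz > fs/2 = 13 kHz, folds to fs − 23.5 kHz = 2.5 kHz.
34.5 kHz mod fs = 8.5 kHz.
8.5 kHz ≤ fs/2 = 13 kHz, appears at 8.5 kHz.
34.5 kHz and 43.5 kHz both map to 8.5 kHz.

8.5 kHz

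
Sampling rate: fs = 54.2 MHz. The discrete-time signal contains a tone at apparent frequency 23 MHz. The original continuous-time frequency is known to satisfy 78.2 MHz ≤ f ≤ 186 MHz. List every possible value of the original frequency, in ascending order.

85.4 MHz, 131.4 MHz, 139.6 MHz, 185.6 MHz

Frequencies that alias to 23 MHz are k·fs ± 23 MHz for integer k ≥ 0.
k=0: 23 MHz.
k=1: 31.2 MHz, 77.2 MHz.
k=2: 85.4 MHz, 131.4 MHz.
k=3: 139.6 MHz, 185.6 MHz.
k=4: 193.8 MHz, 239.8 MHz.
Within [78.2 MHz, 186 MHz]: 85.4 MHz, 131.4 MHz, 139.6 MHz, 185.6 MHz.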